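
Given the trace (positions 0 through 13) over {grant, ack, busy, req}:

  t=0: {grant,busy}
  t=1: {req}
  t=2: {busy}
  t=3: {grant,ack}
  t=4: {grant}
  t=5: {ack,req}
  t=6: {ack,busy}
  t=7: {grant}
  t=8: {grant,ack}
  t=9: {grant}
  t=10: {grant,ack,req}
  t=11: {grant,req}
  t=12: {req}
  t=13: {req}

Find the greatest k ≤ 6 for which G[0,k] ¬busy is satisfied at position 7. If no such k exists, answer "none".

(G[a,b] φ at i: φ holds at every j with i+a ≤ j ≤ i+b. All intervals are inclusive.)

¬busy must hold from j=7 onward; find where it first fails.
  j=7: holds
  j=8: holds
  j=9: holds
  j=10: holds
  j=11: holds
  j=12: holds
  j=13: holds
Holds through j=13; largest k = 6.

6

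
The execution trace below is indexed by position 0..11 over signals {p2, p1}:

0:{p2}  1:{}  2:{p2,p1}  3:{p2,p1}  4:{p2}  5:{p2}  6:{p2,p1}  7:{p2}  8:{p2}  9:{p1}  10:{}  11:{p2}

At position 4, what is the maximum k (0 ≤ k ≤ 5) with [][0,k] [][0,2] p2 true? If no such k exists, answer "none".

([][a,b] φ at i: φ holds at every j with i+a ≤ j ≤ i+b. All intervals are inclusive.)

[][0,2] p2 must hold from j=4 onward; find where it first fails.
  j=4: holds
  j=5: holds
  j=6: holds
  j=7: fails
Holds on [4,6], so largest k = 2.

2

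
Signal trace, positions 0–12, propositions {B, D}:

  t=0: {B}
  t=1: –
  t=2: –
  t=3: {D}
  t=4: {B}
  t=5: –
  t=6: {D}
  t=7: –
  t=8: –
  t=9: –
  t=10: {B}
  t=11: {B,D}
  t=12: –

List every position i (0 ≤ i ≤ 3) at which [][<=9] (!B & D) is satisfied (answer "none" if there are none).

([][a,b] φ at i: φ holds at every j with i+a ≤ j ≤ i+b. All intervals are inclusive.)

Evaluate at each i in [0,3]:
  i=0: ✗ (fails at j=0)
  i=1: ✗ (fails at j=1)
  i=2: ✗ (fails at j=2)
  i=3: ✗ (fails at j=4)

none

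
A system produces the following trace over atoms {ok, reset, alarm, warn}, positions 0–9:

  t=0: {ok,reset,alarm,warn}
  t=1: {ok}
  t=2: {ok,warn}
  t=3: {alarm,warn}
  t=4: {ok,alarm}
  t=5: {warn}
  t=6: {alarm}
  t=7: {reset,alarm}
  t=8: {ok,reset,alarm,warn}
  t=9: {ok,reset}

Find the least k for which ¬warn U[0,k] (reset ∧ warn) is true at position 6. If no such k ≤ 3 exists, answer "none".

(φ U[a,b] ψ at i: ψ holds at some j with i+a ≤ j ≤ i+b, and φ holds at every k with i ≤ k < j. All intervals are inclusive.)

2

Need earliest j ≥ 6 with (reset ∧ warn), and ¬warn at every k in [6,j-1].
  j=6: rhs fails.
  j=7: rhs fails.
  j=8: rhs holds; lhs holds on [6,7]. k = 2.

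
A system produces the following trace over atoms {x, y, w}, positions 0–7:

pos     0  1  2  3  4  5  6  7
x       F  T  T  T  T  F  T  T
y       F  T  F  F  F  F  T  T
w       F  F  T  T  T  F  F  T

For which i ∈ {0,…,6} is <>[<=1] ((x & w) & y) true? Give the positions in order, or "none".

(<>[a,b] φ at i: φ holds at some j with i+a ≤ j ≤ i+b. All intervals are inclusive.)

6

Evaluate at each i in [0,6]:
  i=0: ✗ (none in [0,1])
  i=1: ✗ (none in [1,2])
  i=2: ✗ (none in [2,3])
  i=3: ✗ (none in [3,4])
  i=4: ✗ (none in [4,5])
  i=5: ✗ (none in [5,6])
  i=6: ✓ (witness j=7)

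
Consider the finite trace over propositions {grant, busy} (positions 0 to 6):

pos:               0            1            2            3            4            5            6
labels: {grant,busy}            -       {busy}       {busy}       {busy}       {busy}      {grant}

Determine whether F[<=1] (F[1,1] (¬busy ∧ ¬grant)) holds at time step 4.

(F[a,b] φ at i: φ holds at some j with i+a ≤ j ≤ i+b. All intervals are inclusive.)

False

Check F[1,1] (¬busy ∧ ¬grant) at each j in [4,5]:
  j=4: fails (none in [5,5])
  j=5: fails (none in [6,6])
No position in the window satisfies it → formula fails.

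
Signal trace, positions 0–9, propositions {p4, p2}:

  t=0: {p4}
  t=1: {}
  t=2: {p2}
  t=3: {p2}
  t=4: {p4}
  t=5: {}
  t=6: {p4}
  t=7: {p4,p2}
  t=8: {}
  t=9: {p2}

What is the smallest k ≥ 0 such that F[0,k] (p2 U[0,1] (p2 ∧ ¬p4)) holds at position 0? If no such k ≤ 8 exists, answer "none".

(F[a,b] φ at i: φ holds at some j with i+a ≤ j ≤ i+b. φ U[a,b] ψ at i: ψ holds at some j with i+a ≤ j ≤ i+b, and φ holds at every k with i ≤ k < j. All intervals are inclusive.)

2

Scan j = 0,1,… for (p2 U[0,1] (p2 ∧ ¬p4)):
  j=0: fails
  j=1: fails
  j=2: holds
First hit at j=2, so smallest k = 2-0 = 2.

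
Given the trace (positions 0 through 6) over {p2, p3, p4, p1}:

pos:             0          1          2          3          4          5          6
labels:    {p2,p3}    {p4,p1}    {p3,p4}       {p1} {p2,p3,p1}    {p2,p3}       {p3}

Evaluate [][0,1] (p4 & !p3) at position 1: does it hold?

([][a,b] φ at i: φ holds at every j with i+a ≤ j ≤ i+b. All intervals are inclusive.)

Check (p4 & !p3) at every j in [1,2]:
  j=1: true
  j=2: false
Fails at j=2 → formula fails.

False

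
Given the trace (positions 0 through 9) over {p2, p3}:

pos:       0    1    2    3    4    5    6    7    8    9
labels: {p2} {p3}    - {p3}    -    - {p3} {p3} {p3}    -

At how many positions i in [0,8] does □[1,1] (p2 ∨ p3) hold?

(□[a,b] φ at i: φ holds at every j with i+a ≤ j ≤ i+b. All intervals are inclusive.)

5

Evaluate at each i in [0,8]:
  i=0: ✓ (all of [1,1])
  i=1: ✗ (fails at j=2)
  i=2: ✓ (all of [3,3])
  i=3: ✗ (fails at j=4)
  i=4: ✗ (fails at j=5)
  i=5: ✓ (all of [6,6])
  i=6: ✓ (all of [7,7])
  i=7: ✓ (all of [8,8])
  i=8: ✗ (fails at j=9)
Positions where it holds: {0, 2, 5, 6, 7} → 5.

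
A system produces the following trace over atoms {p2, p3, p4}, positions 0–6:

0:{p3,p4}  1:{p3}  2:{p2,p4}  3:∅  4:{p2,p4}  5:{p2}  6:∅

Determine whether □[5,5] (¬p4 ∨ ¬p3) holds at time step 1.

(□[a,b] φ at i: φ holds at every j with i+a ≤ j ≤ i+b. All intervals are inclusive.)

True

Check (¬p4 ∨ ¬p3) at every j in [6,6]:
  j=6: true
All positions satisfy it → formula holds.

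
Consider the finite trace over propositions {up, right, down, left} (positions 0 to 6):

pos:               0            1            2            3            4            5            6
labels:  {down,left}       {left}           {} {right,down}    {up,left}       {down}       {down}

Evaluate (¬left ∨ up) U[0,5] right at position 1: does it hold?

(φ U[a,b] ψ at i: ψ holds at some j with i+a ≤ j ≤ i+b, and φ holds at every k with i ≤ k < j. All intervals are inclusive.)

Need some j in [1,6] with right, and (¬left ∨ up) at every k in [1,j-1].
  j=1: right false.
  j=2: right false.
  j=3: right holds, but (¬left ∨ up) fails at k=1 → not this j.
  j=4: right false.
  j=5: right false.
  j=6: right false.
No j in the window works → until fails.

False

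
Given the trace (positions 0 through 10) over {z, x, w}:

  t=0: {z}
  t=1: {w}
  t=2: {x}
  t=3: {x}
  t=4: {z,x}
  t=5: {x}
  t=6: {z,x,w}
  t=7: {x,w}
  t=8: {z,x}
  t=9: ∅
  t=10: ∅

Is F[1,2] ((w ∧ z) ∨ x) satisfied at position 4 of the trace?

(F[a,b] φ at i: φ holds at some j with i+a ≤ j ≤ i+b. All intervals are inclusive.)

Holds

Check ((w ∧ z) ∨ x) at each j in [5,6]:
  j=5: true
  j=6: true
Found at j=5 → formula holds.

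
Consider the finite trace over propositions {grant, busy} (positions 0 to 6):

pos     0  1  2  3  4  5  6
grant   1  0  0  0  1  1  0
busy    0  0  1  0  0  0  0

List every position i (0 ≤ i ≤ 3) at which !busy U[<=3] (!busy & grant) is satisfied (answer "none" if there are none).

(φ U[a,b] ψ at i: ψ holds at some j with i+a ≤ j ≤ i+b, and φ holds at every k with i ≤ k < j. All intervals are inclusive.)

0, 3

Evaluate at each i in [0,3]:
  i=0: ✓ (rhs at j=0)
  i=1: ✗ (lhs fails at k=2 before rhs at j=4)
  i=2: ✗ (lhs fails at k=2 before rhs at j=4)
  i=3: ✓ (rhs at j=4; lhs holds on [3,3])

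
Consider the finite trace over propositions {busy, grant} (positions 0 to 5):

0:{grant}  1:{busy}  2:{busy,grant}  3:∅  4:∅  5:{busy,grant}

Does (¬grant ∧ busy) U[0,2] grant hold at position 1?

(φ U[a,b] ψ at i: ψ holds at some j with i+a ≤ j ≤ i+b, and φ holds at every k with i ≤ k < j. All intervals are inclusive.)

Need some j in [1,3] with grant, and (¬grant ∧ busy) at every k in [1,j-1].
  j=1: grant false.
  j=2: grant holds; (¬grant ∧ busy) holds at every k in [1,1] → satisfied.

True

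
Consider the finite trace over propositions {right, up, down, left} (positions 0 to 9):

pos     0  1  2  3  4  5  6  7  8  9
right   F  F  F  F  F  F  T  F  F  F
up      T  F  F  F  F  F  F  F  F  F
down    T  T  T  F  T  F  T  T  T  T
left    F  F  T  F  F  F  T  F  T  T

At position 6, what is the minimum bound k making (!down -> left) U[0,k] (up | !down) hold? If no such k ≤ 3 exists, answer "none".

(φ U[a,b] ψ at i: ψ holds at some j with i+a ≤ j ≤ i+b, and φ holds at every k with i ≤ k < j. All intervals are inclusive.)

Need earliest j ≥ 6 with (up | !down), and (!down -> left) at every k in [6,j-1].
  j=6: rhs fails.
  j=7: rhs fails.
  j=8: rhs fails.
  j=9: rhs fails.
No witness within the range → none.

none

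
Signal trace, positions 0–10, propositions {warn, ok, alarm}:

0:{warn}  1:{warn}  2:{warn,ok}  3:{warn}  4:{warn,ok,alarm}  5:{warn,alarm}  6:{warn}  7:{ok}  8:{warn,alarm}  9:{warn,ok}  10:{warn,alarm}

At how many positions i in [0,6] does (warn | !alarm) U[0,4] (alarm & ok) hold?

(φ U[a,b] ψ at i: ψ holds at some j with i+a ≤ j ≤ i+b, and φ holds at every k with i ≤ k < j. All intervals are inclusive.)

5

Evaluate at each i in [0,6]:
  i=0: ✓ (rhs at j=4; lhs holds on [0,3])
  i=1: ✓ (rhs at j=4; lhs holds on [1,3])
  i=2: ✓ (rhs at j=4; lhs holds on [2,3])
  i=3: ✓ (rhs at j=4; lhs holds on [3,3])
  i=4: ✓ (rhs at j=4)
  i=5: ✗ (no rhs in [5,9])
  i=6: ✗ (no rhs in [6,10])
Positions where it holds: {0, 1, 2, 3, 4} → 5.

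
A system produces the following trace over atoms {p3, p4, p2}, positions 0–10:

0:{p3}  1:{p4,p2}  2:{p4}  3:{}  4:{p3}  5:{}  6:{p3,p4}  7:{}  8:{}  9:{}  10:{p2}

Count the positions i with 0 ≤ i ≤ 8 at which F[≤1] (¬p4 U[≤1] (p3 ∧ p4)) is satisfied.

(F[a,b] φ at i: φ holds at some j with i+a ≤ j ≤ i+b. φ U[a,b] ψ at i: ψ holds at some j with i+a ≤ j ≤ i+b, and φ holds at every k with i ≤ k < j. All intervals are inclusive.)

Evaluate at each i in [0,8]:
  i=0: ✗ (none in [0,1])
  i=1: ✗ (none in [1,2])
  i=2: ✗ (none in [2,3])
  i=3: ✗ (none in [3,4])
  i=4: ✓ (witness j=5)
  i=5: ✓ (witness j=5)
  i=6: ✓ (witness j=6)
  i=7: ✗ (none in [7,8])
  i=8: ✗ (none in [8,9])
Positions where it holds: {4, 5, 6} → 3.

3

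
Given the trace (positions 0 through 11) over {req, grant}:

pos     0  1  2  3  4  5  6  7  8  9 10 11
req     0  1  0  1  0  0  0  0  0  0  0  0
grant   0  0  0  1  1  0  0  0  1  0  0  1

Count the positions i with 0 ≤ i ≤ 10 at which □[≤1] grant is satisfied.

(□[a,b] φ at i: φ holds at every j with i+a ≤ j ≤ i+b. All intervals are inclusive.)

Evaluate at each i in [0,10]:
  i=0: ✗ (fails at j=0)
  i=1: ✗ (fails at j=1)
  i=2: ✗ (fails at j=2)
  i=3: ✓ (all of [3,4])
  i=4: ✗ (fails at j=5)
  i=5: ✗ (fails at j=5)
  i=6: ✗ (fails at j=6)
  i=7: ✗ (fails at j=7)
  i=8: ✗ (fails at j=9)
  i=9: ✗ (fails at j=9)
  i=10: ✗ (fails at j=10)
Positions where it holds: {3} → 1.

1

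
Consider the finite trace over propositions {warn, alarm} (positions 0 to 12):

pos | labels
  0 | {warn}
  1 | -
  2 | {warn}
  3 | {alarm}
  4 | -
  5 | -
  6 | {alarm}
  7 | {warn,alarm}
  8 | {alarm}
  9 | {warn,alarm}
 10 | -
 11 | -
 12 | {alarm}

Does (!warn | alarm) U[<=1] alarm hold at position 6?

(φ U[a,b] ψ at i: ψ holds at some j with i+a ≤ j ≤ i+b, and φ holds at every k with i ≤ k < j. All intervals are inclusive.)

Holds

Need some j in [6,7] with alarm, and (!warn | alarm) at every k in [6,j-1].
  j=6: alarm holds; no prefix to check → satisfied.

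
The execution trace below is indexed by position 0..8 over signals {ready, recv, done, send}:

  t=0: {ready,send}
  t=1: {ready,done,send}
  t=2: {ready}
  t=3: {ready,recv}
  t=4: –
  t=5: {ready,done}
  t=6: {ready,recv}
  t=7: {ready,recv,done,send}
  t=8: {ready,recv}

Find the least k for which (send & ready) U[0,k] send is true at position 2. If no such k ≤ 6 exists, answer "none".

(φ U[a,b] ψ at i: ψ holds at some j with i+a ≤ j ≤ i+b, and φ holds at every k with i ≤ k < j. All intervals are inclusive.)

Need earliest j ≥ 2 with send, and (send & ready) at every k in [2,j-1].
  j=2: rhs fails.
  j=3: rhs fails.
  j=4: rhs fails.
  j=5: rhs fails.
  j=6: rhs fails.
  j=7: rhs holds but lhs fails at k=2.
  j=8: rhs fails.
No witness within the range → none.

none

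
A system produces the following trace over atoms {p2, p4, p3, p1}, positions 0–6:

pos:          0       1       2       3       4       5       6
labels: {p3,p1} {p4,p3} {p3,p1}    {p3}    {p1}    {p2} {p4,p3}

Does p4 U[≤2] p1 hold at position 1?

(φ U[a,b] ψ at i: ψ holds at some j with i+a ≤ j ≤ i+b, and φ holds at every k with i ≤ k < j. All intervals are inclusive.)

Yes

Need some j in [1,3] with p1, and p4 at every k in [1,j-1].
  j=1: p1 false.
  j=2: p1 holds; p4 holds at every k in [1,1] → satisfied.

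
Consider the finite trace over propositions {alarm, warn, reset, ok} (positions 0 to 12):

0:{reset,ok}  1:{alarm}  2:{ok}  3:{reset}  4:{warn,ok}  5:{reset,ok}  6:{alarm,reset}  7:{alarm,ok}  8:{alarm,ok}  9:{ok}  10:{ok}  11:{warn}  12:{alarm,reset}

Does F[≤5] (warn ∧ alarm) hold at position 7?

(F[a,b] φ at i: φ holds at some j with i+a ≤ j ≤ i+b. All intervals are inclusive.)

False

Check (warn ∧ alarm) at each j in [7,12]:
  j=7: false
  j=8: false
  j=9: false
  j=10: false
  j=11: false
  j=12: false
No position in the window satisfies it → formula fails.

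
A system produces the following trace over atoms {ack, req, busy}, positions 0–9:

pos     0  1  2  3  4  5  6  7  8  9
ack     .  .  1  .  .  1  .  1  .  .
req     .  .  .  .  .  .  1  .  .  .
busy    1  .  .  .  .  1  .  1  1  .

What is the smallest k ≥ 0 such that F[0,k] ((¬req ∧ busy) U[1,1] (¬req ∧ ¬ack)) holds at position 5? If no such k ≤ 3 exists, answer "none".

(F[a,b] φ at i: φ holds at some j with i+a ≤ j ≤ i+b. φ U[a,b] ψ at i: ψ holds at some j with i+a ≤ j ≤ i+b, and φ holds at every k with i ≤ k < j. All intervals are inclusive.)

2

Scan j = 5,6,… for ((¬req ∧ busy) U[1,1] (¬req ∧ ¬ack)):
  j=5: fails
  j=6: fails
  j=7: holds
First hit at j=7, so smallest k = 7-5 = 2.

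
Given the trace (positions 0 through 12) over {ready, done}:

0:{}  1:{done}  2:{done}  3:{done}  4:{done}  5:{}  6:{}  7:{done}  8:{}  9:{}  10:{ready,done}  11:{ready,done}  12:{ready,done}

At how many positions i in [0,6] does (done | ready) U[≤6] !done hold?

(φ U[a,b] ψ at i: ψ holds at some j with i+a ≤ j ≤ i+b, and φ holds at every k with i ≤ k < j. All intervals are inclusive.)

Evaluate at each i in [0,6]:
  i=0: ✓ (rhs at j=0)
  i=1: ✓ (rhs at j=5; lhs holds on [1,4])
  i=2: ✓ (rhs at j=5; lhs holds on [2,4])
  i=3: ✓ (rhs at j=5; lhs holds on [3,4])
  i=4: ✓ (rhs at j=5; lhs holds on [4,4])
  i=5: ✓ (rhs at j=5)
  i=6: ✓ (rhs at j=6)
Positions where it holds: {0, 1, 2, 3, 4, 5, 6} → 7.

7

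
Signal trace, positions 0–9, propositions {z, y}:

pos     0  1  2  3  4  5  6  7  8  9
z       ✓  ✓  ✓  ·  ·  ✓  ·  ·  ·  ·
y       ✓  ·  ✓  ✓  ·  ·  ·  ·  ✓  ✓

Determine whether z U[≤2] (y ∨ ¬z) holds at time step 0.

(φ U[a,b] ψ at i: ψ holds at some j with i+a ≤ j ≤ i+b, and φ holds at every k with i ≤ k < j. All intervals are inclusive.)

Holds

Need some j in [0,2] with (y ∨ ¬z), and z at every k in [0,j-1].
  j=0: (y ∨ ¬z) holds; no prefix to check → satisfied.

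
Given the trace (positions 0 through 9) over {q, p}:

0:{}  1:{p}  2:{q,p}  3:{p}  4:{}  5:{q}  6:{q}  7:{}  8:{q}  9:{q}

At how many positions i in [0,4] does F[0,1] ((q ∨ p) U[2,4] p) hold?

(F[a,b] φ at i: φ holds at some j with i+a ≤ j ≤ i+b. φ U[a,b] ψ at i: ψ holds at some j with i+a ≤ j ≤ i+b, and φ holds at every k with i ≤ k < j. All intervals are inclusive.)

2

Evaluate at each i in [0,4]:
  i=0: ✓ (witness j=1)
  i=1: ✓ (witness j=1)
  i=2: ✗ (none in [2,3])
  i=3: ✗ (none in [3,4])
  i=4: ✗ (none in [4,5])
Positions where it holds: {0, 1} → 2.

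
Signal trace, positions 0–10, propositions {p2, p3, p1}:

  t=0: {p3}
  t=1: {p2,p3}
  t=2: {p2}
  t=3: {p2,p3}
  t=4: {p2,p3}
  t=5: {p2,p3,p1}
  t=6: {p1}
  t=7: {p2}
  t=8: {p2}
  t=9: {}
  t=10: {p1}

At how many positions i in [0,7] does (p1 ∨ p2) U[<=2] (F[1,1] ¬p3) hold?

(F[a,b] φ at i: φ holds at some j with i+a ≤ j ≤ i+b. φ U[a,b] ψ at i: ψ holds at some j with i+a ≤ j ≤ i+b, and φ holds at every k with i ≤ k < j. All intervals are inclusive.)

Evaluate at each i in [0,7]:
  i=0: ✗ (lhs fails at k=0 before rhs at j=1)
  i=1: ✓ (rhs at j=1)
  i=2: ✗ (no rhs in [2,4])
  i=3: ✓ (rhs at j=5; lhs holds on [3,4])
  i=4: ✓ (rhs at j=5; lhs holds on [4,4])
  i=5: ✓ (rhs at j=5)
  i=6: ✓ (rhs at j=6)
  i=7: ✓ (rhs at j=7)
Positions where it holds: {1, 3, 4, 5, 6, 7} → 6.

6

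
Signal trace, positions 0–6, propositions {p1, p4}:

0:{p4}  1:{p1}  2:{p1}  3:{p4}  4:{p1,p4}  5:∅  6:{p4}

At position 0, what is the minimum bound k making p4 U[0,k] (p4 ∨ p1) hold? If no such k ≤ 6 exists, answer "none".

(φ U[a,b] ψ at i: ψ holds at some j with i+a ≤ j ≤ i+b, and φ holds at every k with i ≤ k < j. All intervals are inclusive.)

Need earliest j ≥ 0 with (p4 ∨ p1), and p4 at every k in [0,j-1].
  j=0: rhs holds (empty prefix). k = 0.

0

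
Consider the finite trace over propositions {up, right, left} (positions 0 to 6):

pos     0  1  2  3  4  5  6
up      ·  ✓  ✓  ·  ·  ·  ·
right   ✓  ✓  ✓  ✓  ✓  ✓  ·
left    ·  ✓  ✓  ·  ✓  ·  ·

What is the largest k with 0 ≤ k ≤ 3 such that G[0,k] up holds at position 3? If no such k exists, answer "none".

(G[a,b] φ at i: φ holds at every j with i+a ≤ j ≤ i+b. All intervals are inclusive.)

up must hold from j=3 onward; find where it first fails.
  j=3: fails → no k works.

none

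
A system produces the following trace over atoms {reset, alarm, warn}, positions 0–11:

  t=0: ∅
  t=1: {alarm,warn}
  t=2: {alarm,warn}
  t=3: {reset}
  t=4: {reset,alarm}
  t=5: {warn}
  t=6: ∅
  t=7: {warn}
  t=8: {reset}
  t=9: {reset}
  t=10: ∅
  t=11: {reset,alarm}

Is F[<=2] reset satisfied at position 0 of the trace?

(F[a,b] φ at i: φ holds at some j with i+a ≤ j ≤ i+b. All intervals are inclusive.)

Check reset at each j in [0,2]:
  j=0: false
  j=1: false
  j=2: false
No position in the window satisfies it → formula fails.

False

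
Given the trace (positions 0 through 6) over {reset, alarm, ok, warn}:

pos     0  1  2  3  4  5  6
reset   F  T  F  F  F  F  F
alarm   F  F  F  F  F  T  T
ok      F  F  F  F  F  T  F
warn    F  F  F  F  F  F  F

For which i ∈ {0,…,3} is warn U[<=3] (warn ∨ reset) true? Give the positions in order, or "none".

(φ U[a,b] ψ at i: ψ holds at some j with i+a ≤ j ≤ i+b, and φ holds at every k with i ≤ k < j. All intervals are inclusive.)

1

Evaluate at each i in [0,3]:
  i=0: ✗ (lhs fails at k=0 before rhs at j=1)
  i=1: ✓ (rhs at j=1)
  i=2: ✗ (no rhs in [2,5])
  i=3: ✗ (no rhs in [3,6])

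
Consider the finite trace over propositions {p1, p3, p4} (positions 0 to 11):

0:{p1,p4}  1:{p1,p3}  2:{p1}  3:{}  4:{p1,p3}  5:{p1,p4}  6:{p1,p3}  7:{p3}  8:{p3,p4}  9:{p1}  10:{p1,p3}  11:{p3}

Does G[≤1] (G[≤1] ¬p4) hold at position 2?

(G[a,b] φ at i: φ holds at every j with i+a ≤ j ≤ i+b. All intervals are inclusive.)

Holds

Check G[≤1] ¬p4 at every j in [2,3]:
  j=2: holds on [2,3]
  j=3: holds on [3,4]
All positions satisfy it → formula holds.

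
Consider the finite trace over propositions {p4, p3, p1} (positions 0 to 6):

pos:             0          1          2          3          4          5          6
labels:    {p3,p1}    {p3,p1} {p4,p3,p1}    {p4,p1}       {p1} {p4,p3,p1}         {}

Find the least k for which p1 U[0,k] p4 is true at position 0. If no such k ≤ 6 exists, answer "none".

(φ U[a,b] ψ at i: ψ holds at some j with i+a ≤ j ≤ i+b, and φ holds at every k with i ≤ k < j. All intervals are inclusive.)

Need earliest j ≥ 0 with p4, and p1 at every k in [0,j-1].
  j=0: rhs fails.
  j=1: rhs fails.
  j=2: rhs holds; lhs holds on [0,1]. k = 2.

2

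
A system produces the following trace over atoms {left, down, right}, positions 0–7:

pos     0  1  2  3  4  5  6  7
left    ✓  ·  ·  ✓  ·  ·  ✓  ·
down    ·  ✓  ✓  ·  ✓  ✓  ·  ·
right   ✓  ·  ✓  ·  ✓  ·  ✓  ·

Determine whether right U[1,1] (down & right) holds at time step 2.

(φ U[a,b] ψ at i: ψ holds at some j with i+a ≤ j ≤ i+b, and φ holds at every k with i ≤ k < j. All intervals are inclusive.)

Does not hold

Need some j in [3,3] with (down & right), and right at every k in [2,j-1].
  j=3: (down & right) false.
No j in the window works → until fails.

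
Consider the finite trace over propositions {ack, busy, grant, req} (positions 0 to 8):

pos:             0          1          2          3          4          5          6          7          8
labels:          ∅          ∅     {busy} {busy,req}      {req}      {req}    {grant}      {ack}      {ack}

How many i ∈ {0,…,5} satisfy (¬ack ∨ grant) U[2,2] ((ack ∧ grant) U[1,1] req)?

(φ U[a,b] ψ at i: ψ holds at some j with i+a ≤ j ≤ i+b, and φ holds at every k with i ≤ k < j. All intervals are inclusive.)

0

Evaluate at each i in [0,5]:
  i=0: ✗ (no rhs in [2,2])
  i=1: ✗ (no rhs in [3,3])
  i=2: ✗ (no rhs in [4,4])
  i=3: ✗ (no rhs in [5,5])
  i=4: ✗ (no rhs in [6,6])
  i=5: ✗ (no rhs in [7,7])
Positions where it holds: {} → 0.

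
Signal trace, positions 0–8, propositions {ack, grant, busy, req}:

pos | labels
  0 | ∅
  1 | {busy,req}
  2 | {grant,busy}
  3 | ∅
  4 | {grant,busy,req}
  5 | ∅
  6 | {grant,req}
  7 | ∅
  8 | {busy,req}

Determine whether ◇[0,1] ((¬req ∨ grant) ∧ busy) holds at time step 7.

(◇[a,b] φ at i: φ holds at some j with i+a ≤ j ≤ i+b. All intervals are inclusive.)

Does not hold

Check ((¬req ∨ grant) ∧ busy) at each j in [7,8]:
  j=7: false
  j=8: false
No position in the window satisfies it → formula fails.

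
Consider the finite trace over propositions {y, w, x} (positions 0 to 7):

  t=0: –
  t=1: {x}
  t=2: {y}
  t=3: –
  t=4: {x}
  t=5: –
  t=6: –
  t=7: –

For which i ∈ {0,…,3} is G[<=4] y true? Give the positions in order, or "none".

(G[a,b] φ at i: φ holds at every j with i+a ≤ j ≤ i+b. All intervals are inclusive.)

Evaluate at each i in [0,3]:
  i=0: ✗ (fails at j=0)
  i=1: ✗ (fails at j=1)
  i=2: ✗ (fails at j=3)
  i=3: ✗ (fails at j=3)

none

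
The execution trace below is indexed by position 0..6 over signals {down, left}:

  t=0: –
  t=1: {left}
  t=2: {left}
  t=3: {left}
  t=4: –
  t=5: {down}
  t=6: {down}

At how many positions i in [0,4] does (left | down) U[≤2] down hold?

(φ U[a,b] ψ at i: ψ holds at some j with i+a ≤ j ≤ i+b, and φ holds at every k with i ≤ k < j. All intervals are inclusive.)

0

Evaluate at each i in [0,4]:
  i=0: ✗ (no rhs in [0,2])
  i=1: ✗ (no rhs in [1,3])
  i=2: ✗ (no rhs in [2,4])
  i=3: ✗ (lhs fails at k=4 before rhs at j=5)
  i=4: ✗ (lhs fails at k=4 before rhs at j=5)
Positions where it holds: {} → 0.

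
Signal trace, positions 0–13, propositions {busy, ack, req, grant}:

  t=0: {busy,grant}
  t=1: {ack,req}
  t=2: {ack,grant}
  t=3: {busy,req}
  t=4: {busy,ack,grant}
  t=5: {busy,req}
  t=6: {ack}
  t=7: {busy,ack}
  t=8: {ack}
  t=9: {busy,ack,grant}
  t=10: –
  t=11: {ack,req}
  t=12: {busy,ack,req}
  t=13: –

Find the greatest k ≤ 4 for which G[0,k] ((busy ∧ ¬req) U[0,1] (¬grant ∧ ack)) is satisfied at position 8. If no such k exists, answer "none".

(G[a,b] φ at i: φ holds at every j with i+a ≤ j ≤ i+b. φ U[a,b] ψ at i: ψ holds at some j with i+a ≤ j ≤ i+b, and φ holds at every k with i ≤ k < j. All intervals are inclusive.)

((busy ∧ ¬req) U[0,1] (¬grant ∧ ack)) must hold from j=8 onward; find where it first fails.
  j=8: holds
  j=9: fails
Holds on [8,8], so largest k = 0.

0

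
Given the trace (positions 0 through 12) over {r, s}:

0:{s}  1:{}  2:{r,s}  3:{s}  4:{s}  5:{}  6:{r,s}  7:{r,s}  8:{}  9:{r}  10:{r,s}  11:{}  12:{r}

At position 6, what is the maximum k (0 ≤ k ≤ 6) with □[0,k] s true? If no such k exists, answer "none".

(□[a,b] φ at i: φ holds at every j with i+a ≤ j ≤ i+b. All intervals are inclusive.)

s must hold from j=6 onward; find where it first fails.
  j=6: holds
  j=7: holds
  j=8: fails
Holds on [6,7], so largest k = 1.

1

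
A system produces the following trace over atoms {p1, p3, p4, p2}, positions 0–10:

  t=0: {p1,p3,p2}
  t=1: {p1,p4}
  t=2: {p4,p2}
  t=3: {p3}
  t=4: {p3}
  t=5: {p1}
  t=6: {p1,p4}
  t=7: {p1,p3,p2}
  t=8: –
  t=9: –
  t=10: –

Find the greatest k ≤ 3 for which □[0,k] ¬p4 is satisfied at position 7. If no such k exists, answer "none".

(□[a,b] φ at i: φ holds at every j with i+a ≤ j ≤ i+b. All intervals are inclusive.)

3

¬p4 must hold from j=7 onward; find where it first fails.
  j=7: holds
  j=8: holds
  j=9: holds
  j=10: holds
Holds through j=10; largest k = 3.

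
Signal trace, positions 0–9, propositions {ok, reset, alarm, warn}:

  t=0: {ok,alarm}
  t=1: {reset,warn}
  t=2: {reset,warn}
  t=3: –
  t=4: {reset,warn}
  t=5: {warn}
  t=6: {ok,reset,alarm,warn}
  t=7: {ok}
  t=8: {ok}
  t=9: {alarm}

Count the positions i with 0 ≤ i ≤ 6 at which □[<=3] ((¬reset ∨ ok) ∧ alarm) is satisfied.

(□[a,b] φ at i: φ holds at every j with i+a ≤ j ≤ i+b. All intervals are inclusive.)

Evaluate at each i in [0,6]:
  i=0: ✗ (fails at j=1)
  i=1: ✗ (fails at j=1)
  i=2: ✗ (fails at j=2)
  i=3: ✗ (fails at j=3)
  i=4: ✗ (fails at j=4)
  i=5: ✗ (fails at j=5)
  i=6: ✗ (fails at j=7)
Positions where it holds: {} → 0.

0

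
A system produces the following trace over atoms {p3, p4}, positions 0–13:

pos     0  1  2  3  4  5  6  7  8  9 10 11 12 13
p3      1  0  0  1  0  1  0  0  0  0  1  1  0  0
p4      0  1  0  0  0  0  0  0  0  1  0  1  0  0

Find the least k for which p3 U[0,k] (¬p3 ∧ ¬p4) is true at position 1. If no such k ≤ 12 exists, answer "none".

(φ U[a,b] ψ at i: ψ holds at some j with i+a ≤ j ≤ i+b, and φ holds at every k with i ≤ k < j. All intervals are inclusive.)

none

Need earliest j ≥ 1 with (¬p3 ∧ ¬p4), and p3 at every k in [1,j-1].
  j=1: rhs fails.
  j=2: rhs holds but lhs fails at k=1.
  j=3: rhs fails.
  j=4: rhs holds but lhs fails at k=1.
  j=5: rhs fails.
  j=6: rhs holds but lhs fails at k=1.
  j=7: rhs holds but lhs fails at k=1.
  j=8: rhs holds but lhs fails at k=1.
  j=9: rhs fails.
  j=10: rhs fails.
  j=11: rhs fails.
  j=12: rhs holds but lhs fails at k=1.
  j=13: rhs holds but lhs fails at k=1.
No witness within the range → none.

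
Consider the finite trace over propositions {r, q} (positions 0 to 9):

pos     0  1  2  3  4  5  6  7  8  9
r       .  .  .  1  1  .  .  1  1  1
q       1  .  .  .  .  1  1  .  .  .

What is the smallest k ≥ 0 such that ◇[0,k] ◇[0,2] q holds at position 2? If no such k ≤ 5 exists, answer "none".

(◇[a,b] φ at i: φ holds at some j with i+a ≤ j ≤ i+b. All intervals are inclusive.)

Scan j = 2,3,… for ◇[0,2] q:
  j=2: fails
  j=3: holds
First hit at j=3, so smallest k = 3-2 = 1.

1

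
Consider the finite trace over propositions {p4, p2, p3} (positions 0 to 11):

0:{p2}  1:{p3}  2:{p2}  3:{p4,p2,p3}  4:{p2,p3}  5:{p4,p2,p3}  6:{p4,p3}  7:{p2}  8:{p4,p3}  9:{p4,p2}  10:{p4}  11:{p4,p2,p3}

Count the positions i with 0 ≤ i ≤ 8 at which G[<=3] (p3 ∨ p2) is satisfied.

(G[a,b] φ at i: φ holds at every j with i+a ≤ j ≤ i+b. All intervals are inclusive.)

Evaluate at each i in [0,8]:
  i=0: ✓ (all of [0,3])
  i=1: ✓ (all of [1,4])
  i=2: ✓ (all of [2,5])
  i=3: ✓ (all of [3,6])
  i=4: ✓ (all of [4,7])
  i=5: ✓ (all of [5,8])
  i=6: ✓ (all of [6,9])
  i=7: ✗ (fails at j=10)
  i=8: ✗ (fails at j=10)
Positions where it holds: {0, 1, 2, 3, 4, 5, 6} → 7.

7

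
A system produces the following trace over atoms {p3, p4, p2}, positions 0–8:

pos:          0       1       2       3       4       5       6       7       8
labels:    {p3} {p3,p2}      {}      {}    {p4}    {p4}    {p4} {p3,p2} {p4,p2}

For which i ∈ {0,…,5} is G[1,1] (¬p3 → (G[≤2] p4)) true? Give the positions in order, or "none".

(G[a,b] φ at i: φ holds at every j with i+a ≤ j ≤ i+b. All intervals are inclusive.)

0, 3

Evaluate at each i in [0,5]:
  i=0: ✓ (all of [1,1])
  i=1: ✗ (fails at j=2)
  i=2: ✗ (fails at j=3)
  i=3: ✓ (all of [4,4])
  i=4: ✗ (fails at j=5)
  i=5: ✗ (fails at j=6)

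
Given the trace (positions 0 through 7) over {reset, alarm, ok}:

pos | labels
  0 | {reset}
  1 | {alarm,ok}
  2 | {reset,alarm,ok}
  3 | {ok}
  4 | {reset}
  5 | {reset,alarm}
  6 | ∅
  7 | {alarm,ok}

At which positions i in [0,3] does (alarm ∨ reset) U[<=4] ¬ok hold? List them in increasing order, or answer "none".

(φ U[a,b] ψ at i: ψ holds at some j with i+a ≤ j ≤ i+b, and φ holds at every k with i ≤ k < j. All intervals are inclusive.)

Evaluate at each i in [0,3]:
  i=0: ✓ (rhs at j=0)
  i=1: ✗ (lhs fails at k=3 before rhs at j=4)
  i=2: ✗ (lhs fails at k=3 before rhs at j=4)
  i=3: ✗ (lhs fails at k=3 before rhs at j=4)

0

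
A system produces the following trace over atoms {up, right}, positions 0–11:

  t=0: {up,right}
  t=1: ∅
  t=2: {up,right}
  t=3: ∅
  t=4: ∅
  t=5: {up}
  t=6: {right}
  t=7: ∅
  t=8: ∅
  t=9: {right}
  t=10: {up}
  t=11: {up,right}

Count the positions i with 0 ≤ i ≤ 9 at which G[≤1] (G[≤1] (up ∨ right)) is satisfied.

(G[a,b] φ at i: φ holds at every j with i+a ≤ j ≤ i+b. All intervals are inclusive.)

Evaluate at each i in [0,9]:
  i=0: ✗ (fails at j=0)
  i=1: ✗ (fails at j=1)
  i=2: ✗ (fails at j=2)
  i=3: ✗ (fails at j=3)
  i=4: ✗ (fails at j=4)
  i=5: ✗ (fails at j=6)
  i=6: ✗ (fails at j=6)
  i=7: ✗ (fails at j=7)
  i=8: ✗ (fails at j=8)
  i=9: ✓ (all of [9,10])
Positions where it holds: {9} → 1.

1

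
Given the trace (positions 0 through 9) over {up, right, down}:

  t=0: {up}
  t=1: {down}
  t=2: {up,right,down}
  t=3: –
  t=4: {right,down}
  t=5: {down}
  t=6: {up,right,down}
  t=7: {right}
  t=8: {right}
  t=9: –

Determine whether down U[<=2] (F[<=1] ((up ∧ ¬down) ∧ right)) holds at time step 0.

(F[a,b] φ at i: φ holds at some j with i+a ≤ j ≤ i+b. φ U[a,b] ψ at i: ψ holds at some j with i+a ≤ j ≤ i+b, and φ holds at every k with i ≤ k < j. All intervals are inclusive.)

Need some j in [0,2] with F[<=1] ((up ∧ ¬down) ∧ right), and down at every k in [0,j-1].
  j=0: F[<=1] ((up ∧ ¬down) ∧ right) — fails (none in [0,1]).
  j=1: F[<=1] ((up ∧ ¬down) ∧ right) — fails (none in [1,2]).
  j=2: F[<=1] ((up ∧ ¬down) ∧ right) — fails (none in [2,3]).
No j in the window works → until fails.

False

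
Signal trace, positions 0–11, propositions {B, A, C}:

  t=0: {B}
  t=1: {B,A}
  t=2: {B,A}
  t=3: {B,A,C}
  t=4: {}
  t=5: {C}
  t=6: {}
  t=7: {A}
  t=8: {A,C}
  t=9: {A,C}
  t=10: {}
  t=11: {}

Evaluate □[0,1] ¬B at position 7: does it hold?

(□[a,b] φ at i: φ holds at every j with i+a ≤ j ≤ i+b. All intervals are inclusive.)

Check ¬B at every j in [7,8]:
  j=7: true
  j=8: true
All positions satisfy it → formula holds.

Holds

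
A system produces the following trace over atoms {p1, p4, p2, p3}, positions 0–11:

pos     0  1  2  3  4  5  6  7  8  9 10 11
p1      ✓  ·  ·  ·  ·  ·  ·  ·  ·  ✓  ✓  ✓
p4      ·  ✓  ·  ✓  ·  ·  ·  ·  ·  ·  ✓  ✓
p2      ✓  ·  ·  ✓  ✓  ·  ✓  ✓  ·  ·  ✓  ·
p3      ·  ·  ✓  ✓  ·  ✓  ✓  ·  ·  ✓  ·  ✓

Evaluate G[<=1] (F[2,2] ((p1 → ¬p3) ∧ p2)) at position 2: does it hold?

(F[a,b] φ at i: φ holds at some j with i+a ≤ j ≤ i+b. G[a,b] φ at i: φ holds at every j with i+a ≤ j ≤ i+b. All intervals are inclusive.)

Check F[2,2] ((p1 → ¬p3) ∧ p2) at every j in [2,3]:
  j=2: holds (witness at 4)
  j=3: fails (none in [5,5])
Fails at j=3 → formula fails.

No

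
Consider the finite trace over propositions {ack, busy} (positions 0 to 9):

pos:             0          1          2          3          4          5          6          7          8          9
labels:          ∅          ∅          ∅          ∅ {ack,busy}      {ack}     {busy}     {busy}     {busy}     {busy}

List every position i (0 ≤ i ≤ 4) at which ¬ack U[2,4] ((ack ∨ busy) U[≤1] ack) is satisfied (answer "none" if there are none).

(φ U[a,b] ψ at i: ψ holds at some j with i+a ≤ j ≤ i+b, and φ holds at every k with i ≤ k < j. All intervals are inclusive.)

Evaluate at each i in [0,4]:
  i=0: ✓ (rhs at j=4; lhs holds on [0,3])
  i=1: ✓ (rhs at j=4; lhs holds on [1,3])
  i=2: ✓ (rhs at j=4; lhs holds on [2,3])
  i=3: ✗ (lhs fails at k=4 before rhs at j=5)
  i=4: ✗ (no rhs in [6,8])

0, 1, 2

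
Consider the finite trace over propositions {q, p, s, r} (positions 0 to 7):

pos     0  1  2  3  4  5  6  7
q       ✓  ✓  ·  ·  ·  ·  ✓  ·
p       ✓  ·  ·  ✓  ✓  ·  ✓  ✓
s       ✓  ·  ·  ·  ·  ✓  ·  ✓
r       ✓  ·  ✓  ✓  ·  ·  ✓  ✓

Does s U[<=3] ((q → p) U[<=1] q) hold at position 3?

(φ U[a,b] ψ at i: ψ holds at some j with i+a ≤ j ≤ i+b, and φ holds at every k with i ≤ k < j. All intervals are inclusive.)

False

Need some j in [3,6] with ((q → p) U[<=1] q), and s at every k in [3,j-1].
  j=3: ((q → p) U[<=1] q) — fails.
  j=4: ((q → p) U[<=1] q) — fails.
  j=5: ((q → p) U[<=1] q) holds, but s fails at k=3 → not this j.
  j=6: ((q → p) U[<=1] q) holds, but s fails at k=3 → not this j.
No j in the window works → until fails.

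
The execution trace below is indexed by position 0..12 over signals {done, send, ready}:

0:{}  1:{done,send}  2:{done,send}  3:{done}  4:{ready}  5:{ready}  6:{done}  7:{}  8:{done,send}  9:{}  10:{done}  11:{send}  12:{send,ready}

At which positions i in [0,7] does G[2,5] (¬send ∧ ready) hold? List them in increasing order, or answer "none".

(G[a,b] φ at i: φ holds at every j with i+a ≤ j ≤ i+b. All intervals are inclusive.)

none

Evaluate at each i in [0,7]:
  i=0: ✗ (fails at j=2)
  i=1: ✗ (fails at j=3)
  i=2: ✗ (fails at j=6)
  i=3: ✗ (fails at j=6)
  i=4: ✗ (fails at j=6)
  i=5: ✗ (fails at j=7)
  i=6: ✗ (fails at j=8)
  i=7: ✗ (fails at j=9)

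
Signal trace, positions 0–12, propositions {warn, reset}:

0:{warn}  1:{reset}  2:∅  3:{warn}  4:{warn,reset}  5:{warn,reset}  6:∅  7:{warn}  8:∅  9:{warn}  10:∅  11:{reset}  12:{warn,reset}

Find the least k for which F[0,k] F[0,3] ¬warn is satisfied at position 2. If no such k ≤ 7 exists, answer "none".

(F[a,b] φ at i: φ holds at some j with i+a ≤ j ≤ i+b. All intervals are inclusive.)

0

Scan j = 2,3,… for F[0,3] ¬warn:
  j=2: holds
First hit at j=2, so smallest k = 2-2 = 0.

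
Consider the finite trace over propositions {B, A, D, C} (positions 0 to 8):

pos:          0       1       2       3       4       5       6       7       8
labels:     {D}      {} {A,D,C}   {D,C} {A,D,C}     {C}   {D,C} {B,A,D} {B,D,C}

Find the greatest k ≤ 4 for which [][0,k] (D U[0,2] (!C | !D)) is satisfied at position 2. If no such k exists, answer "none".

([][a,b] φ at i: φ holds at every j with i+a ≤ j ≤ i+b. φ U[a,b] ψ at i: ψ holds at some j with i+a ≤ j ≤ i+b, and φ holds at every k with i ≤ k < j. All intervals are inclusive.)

none

(D U[0,2] (!C | !D)) must hold from j=2 onward; find where it first fails.
  j=2: fails → no k works.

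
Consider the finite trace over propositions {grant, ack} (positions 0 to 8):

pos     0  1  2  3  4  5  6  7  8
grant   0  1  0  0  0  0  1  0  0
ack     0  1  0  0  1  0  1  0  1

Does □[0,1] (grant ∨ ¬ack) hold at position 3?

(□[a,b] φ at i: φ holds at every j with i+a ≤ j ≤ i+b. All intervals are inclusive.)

Check (grant ∨ ¬ack) at every j in [3,4]:
  j=3: true
  j=4: false
Fails at j=4 → formula fails.

False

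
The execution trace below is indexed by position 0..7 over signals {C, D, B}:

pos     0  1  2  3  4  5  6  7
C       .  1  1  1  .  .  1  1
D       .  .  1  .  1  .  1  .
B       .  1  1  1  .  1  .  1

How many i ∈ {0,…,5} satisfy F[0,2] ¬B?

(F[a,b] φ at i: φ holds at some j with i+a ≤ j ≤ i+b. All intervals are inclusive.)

5

Evaluate at each i in [0,5]:
  i=0: ✓ (witness j=0)
  i=1: ✗ (none in [1,3])
  i=2: ✓ (witness j=4)
  i=3: ✓ (witness j=4)
  i=4: ✓ (witness j=4)
  i=5: ✓ (witness j=6)
Positions where it holds: {0, 2, 3, 4, 5} → 5.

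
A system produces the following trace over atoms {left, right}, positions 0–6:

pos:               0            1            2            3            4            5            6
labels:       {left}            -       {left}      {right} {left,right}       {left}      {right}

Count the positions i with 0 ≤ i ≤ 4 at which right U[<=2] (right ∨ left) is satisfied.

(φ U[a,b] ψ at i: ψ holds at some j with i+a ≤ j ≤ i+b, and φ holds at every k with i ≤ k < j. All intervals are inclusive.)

Evaluate at each i in [0,4]:
  i=0: ✓ (rhs at j=0)
  i=1: ✗ (lhs fails at k=1 before rhs at j=2)
  i=2: ✓ (rhs at j=2)
  i=3: ✓ (rhs at j=3)
  i=4: ✓ (rhs at j=4)
Positions where it holds: {0, 2, 3, 4} → 4.

4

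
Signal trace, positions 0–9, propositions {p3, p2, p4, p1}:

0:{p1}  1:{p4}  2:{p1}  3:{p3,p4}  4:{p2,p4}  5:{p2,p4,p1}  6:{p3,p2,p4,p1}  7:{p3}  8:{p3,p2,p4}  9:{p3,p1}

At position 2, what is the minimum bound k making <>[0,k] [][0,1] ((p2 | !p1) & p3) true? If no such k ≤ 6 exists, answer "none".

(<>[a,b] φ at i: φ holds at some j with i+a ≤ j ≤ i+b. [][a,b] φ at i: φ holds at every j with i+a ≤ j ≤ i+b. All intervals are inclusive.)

Scan j = 2,3,… for [][0,1] ((p2 | !p1) & p3):
  j=2: fails
  j=3: fails
  j=4: fails
  j=5: fails
  j=6: holds
First hit at j=6, so smallest k = 6-2 = 4.

4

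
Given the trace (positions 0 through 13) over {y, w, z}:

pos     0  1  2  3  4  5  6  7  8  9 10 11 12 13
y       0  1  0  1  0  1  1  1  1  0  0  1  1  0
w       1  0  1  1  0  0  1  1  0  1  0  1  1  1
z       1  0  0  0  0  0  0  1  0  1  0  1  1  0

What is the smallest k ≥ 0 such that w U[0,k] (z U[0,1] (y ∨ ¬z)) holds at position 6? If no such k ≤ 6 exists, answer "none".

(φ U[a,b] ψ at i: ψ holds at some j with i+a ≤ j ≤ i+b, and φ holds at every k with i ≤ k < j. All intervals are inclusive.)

0

Need earliest j ≥ 6 with (z U[0,1] (y ∨ ¬z)), and w at every k in [6,j-1].
  j=6: rhs holds (empty prefix). k = 0.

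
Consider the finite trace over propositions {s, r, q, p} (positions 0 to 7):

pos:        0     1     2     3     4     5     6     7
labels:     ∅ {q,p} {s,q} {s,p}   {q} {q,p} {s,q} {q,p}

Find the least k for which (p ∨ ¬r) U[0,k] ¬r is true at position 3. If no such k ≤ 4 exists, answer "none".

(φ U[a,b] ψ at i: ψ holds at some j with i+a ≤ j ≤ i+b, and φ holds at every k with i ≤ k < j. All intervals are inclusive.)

0

Need earliest j ≥ 3 with ¬r, and (p ∨ ¬r) at every k in [3,j-1].
  j=3: rhs holds (empty prefix). k = 0.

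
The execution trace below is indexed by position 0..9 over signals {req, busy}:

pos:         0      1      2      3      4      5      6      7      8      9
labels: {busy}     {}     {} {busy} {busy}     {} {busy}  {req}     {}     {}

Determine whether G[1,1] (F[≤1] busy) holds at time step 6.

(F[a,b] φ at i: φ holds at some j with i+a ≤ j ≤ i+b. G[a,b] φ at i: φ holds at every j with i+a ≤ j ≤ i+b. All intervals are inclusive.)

No

Check F[≤1] busy at every j in [7,7]:
  j=7: fails (none in [7,8])
Fails at j=7 → formula fails.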